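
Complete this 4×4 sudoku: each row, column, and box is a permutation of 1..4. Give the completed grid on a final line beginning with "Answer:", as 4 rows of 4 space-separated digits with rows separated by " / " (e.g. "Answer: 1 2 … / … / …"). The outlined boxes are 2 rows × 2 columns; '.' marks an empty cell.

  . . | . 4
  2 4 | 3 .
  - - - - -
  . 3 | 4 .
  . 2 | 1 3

Step 1. [r3c1∈{1}] nothing but 1 survives at r3c1 ⇒ r3c1=1.
Step 2. [r4c1∈{4}] nothing but 4 survives at r4c1, so r4c1=4.
Step 3. [r1c2∈{1}] r1c2 is down to just 1. So r1c2=1.
Step 4. [r3c4∈{2}] r3c4 has the single candidate 2, so r3c4=2.
Step 5. [r2c4∈{1}] only 1 remains possible at r2c4, so r2c4=1.
Step 6. [r1c1∈{3}] nothing but 3 survives at r1c1 ⇒ r1c1=3.
Step 7. [r1c3∈{2}] r1c3 is down to just 2. So r1c3=2.

Answer: 3 1 2 4 / 2 4 3 1 / 1 3 4 2 / 4 2 1 3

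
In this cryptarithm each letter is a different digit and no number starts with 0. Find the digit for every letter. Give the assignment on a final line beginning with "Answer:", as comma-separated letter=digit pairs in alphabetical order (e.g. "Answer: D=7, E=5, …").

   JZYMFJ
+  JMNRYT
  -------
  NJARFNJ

Step 1. [N] N is the leading digit of a 7-digit sum of two 6-digit numbers; the final carry is exactly 1, so N=1.
Step 2. [col 1: J + T ≡ J (mod 10)] from column 1 (nothing yet, carry-in 0, digits 1 already taken and all letters distinct): T must equal 0, so T=0.
Step 3. [col 1: J + T ≡ J (mod 10)] J=9 is one option consistent with column 1 (J + T ≡ J (mod 10), carry-in 0) — take it, so J=9.
Step 4. [col 2: F + Y ≡ N (mod 10)] no forcing yet in column 2 (carry-in 0); Y=5 is free and consistent — try it. So Y=5.
Step 5. [col 2: F + Y ≡ N (mod 10)] from column 2 (Y=5, N=1, carry-in 0, digits 0,1,5,9 already taken and all letters distinct): F must equal 6. So F=6.
Step 6. [col 3: M + R ≡ F (mod 10)] column 3 (M + R ≡ F (mod 10), carry-in 1) doesn't pin R yet; pick R=7 and continue ⇒ R=7.
Step 7. [col 3: M + R ≡ F (mod 10)] from column 3 (R=7, F=6, carry-in 1, digits 0,1,5,6,7,9 already taken and all letters distinct): M must equal 8, so M=8.
Step 8. [col 5: Z + M ≡ A (mod 10)] column 5 reads Z+M+carry(0)=A with M=8; with digits 0,1,5,6,7,8,9 already taken and all letters distinct, the only value for A is 2 ⇒ A=2.
Step 9. [col 5: Z + M ≡ A (mod 10)] column 5 reads Z+M+carry(0)=A with M=8, A=2; with digits 0,1,2,5,6,7,8,9 already taken and all letters distinct, the only value for Z is 4. So Z=4.

Answer: A=2, F=6, J=9, M=8, N=1, R=7, T=0, Y=5, Z=4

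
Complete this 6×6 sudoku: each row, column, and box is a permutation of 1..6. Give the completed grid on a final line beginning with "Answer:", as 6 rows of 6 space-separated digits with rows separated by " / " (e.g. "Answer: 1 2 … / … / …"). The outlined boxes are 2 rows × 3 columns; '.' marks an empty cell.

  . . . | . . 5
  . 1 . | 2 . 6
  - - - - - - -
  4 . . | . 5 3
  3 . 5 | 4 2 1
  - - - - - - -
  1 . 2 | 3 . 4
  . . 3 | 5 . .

Step 1. [r4c2∈{6}] only 6 remains possible at r4c2, so r4c2=6.
Step 2. [r2c3∈{4}] r2c3 is down to just 4 ⇒ r2c3=4.
Step 3. [r1c1∈{2,6}] col 1 places 2 nowhere but r1c1, so r1c1=2.
Step 4. [r6c5∈{1,6}] in row 6, 1 fits only at r6c5 ⇒ r6c5=1.
Step 5. [r1c2∈{3}] r1c2 has the single candidate 3. So r1c2=3.
Step 6. [r2c5∈{3}] nothing but 3 survives at r2c5 ⇒ r2c5=3.
Step 7. [r5c2∈{5}] r5c2 is down to just 5. So r5c2=5.
Step 8. [r5c5∈{6}] r5c5 has the single candidate 6. So r5c5=6.
Step 9. [r6c1∈{6}] nothing but 6 survives at r6c1. So r6c1=6.
Step 10. [r3c2∈{2}] only 2 remains possible at r3c2 ⇒ r3c2=2.
Step 11. [r2c1∈{5}] nothing but 5 survives at r2c1 ⇒ r2c1=5.
Step 12. [r3c4∈{6}] r3c4 is down to just 6 ⇒ r3c4=6.
Step 13. [r1c4∈{1}] r1c4's peers cover all but 1, so r1c4=1.
Step 14. [r1c5∈{4}] only 4 remains possible at r1c5, so r1c5=4.
Step 15. [r3c3∈{1}] nothing but 1 survives at r3c3, so r3c3=1.
Step 16. [r1c3∈{6}] r1c3 has the single candidate 6. So r1c3=6.
Step 17. [r6c6∈{2}] r6c6 has the single candidate 2. So r6c6=2.
Step 18. [r6c2∈{4}] r6c2 is down to just 4 ⇒ r6c2=4.

Answer: 2 3 6 1 4 5 / 5 1 4 2 3 6 / 4 2 1 6 5 3 / 3 6 5 4 2 1 / 1 5 2 3 6 4 / 6 4 3 5 1 2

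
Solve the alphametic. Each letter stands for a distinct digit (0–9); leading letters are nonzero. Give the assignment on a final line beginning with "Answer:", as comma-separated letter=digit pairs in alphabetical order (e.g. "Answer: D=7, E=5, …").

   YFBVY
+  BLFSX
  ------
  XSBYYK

Step 1. [col 1: Y + X ≡ K (mod 10)] X=1 is one option consistent with column 1 (Y + X ≡ K (mod 10), carry-in 0) — take it, so X=1.
Step 2. [col 1: Y + X ≡ K (mod 10)] no forcing yet in column 1 (carry-in 0); K=6 is free and consistent — try it. So K=6.
Step 3. [col 1: Y + X ≡ K (mod 10)] column 1 reads Y+X+carry(0)=K with X=1, K=6; with digits 1,6 already taken and all letters distinct, the only value for Y is 5 ⇒ Y=5.
Step 4. [col 2: V + S ≡ Y (mod 10)] column 2 (V + S ≡ Y (mod 10), carry-in 0) doesn't pin V yet; pick V=2 and continue ⇒ V=2.
Step 5. [col 2: V + S ≡ Y (mod 10)] column 2 reads V+S+carry(0)=Y with V=2, Y=5; with digits 1,2,5,6 already taken and all letters distinct, the only value for S is 3. So S=3.
Step 6. [col 3: B + F ≡ Y (mod 10)] several values work for B in column 3 (B + F ≡ Y (mod 10), carry-in 0); try B=8 ⇒ B=8.
Step 7. [col 3: B + F ≡ Y (mod 10)] from column 3 (B=8, Y=5, carry-in 0, digits 1,2,3,5,6,8 already taken and all letters distinct): F must equal 7, so F=7.
Step 8. [col 4: F + L ≡ B (mod 10)] column 4: given F=7, B=8, carry-in 1, and digits 1,2,3,5,6,7,8 already taken and all letters distinct, F+L≡B (mod 10) forces L=0. So L=0.

Answer: B=8, F=7, K=6, L=0, S=3, V=2, X=1, Y=5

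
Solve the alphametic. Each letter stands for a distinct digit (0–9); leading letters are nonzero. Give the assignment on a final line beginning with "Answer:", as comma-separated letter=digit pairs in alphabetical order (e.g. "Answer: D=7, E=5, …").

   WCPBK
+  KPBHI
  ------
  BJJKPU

Step 1. [col 1: K + I ≡ U (mod 10)] column 1 (K + I ≡ U (mod 10), carry-in 0) doesn't pin U yet; pick U=0 and continue ⇒ U=0.
Step 2. [col 1: K + I ≡ U (mod 10)] column 1 (K + I ≡ U (mod 10), carry-in 0) doesn't pin K yet; pick K=8 and continue ⇒ K=8.
Step 3. [col 1: K + I ≡ U (mod 10)] column 1 reads K+I+carry(0)=U with K=8, U=0; with digits 0,8 already taken and all letters distinct, the only value for I is 2, so I=2.
Step 4. [col 2: B + H ≡ P (mod 10)] no forcing yet in column 2 (carry-in 1); P=7 is free and consistent — try it, so P=7.
Step 5. [col 2: B + H ≡ P (mod 10)] several values work for B in column 2 (B + H ≡ P (mod 10), carry-in 1); try B=1 ⇒ B=1.
Step 6. [col 2: B + H ≡ P (mod 10)] column 2: given B=1, P=7, carry-in 1, and digits 0,1,2,7,8 already taken and all letters distinct, B+H≡P (mod 10) forces H=5, so H=5.
Step 7. [col 4: C + P ≡ J (mod 10)] column 4 (C + P ≡ J (mod 10), carry-in 0) doesn't pin C yet; pick C=6 and continue, so C=6.
Step 8. [col 4: C + P ≡ J (mod 10)] column 4: given C=6, P=7, carry-in 0, and digits 0,1,2,5,6,7,8 already taken and all letters distinct, C+P≡J (mod 10) forces J=3. So J=3.
Step 9. [col 5: W + K ≡ J (mod 10)] from column 5 (K=8, J=3, carry-in 1, digits 0,1,2,3,5,6,7,8 already taken and all letters distinct): W must equal 4 ⇒ W=4.

Answer: B=1, C=6, H=5, I=2, J=3, K=8, P=7, U=0, W=4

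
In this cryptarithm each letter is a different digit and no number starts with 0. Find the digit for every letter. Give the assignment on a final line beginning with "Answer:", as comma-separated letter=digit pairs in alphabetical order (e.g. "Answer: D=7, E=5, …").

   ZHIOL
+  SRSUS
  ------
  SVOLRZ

Step 1. [col 1: L + S ≡ Z (mod 10)] no forcing yet in column 1 (carry-in 0); L=8 is free and consistent — try it ⇒ L=8.
Step 2. [col 1: L + S ≡ Z (mod 10)] no forcing yet in column 1 (carry-in 0); Z=9 is free and consistent — try it, so Z=9.
Step 3. [col 1: L + S ≡ Z (mod 10)] column 1: given L=8, Z=9, carry-in 0, and digits 8,9 already taken and all letters distinct, L+S≡Z (mod 10) forces S=1 ⇒ S=1.
Step 4. [col 2: O + U ≡ R (mod 10)] U=7 is one option consistent with column 2 (O + U ≡ R (mod 10), carry-in 0) — take it. So U=7.
Step 5. [col 2: O + U ≡ R (mod 10)] no forcing yet in column 2 (carry-in 0); R=2 is free and consistent — try it ⇒ R=2.
Step 6. [col 2: O + U ≡ R (mod 10)] column 2 reads O+U+carry(0)=R with U=7, R=2; with digits 1,2,7,8,9 already taken and all letters distinct, the only value for O is 5 ⇒ O=5.
Step 7. [col 3: I + S ≡ L (mod 10)] column 3: given S=1, L=8, carry-in 1, and digits 1,2,5,7,8,9 already taken and all letters distinct, I+S≡L (mod 10) forces I=6, so I=6.
Step 8. [col 4: H + R ≡ O (mod 10)] column 4: given R=2, O=5, carry-in 0, and digits 1,2,5,6,7,8,9 already taken and all letters distinct, H+R≡O (mod 10) forces H=3. So H=3.
Step 9. [col 5: Z + S ≡ V (mod 10)] from column 5 (Z=9, S=1, carry-in 0, digits 1,2,3,5,6,7,8,9 already taken and all letters distinct): V must equal 0, so V=0.

Answer: H=3, I=6, L=8, O=5, R=2, S=1, U=7, V=0, Z=9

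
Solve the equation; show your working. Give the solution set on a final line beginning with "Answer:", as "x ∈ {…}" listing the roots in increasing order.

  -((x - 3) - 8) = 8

Step 1. [-((x - 3) - 8) = 8] leading − — multiply by −1. So neg: (x - 3) - 8 = -8.
Step 2. [(x - 3) - 8 = -8] the outer -8 inverts by adding 8, so sub: x - 3 = 0.
Step 3. [x - 3 = 0] -3 is outermost — add 3 both sides. So sub: x = 3.

Answer: x ∈ {3}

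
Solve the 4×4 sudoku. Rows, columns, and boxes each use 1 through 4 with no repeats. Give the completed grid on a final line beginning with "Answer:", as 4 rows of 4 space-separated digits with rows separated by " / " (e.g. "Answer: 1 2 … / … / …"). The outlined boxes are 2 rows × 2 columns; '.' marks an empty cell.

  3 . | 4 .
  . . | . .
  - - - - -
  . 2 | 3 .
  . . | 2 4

Step 1. [r1c2∈{1}] nothing but 1 survives at r1c2. So r1c2=1.
Step 2. [r2c1∈{2,4}] r2c1 is the only open cell in col 1 admitting 2 ⇒ r2c1=2.
Step 3. [r3c4∈{1}] only 1 remains possible at r3c4, so r3c4=1.
Step 4. [r2c4∈{3}] only 3 remains possible at r2c4. So r2c4=3.
Step 5. [r2c2∈{4}] r2c2 is down to just 4 ⇒ r2c2=4.
Step 6. [r4c2∈{3}] r4c2's peers cover all but 3 ⇒ r4c2=3.
Step 7. [r3c1∈{4}] r3c1 is down to just 4. So r3c1=4.
Step 8. [r1c4∈{2}] nothing but 2 survives at r1c4, so r1c4=2.
Step 9. [r4c1∈{1}] only 1 remains possible at r4c1 ⇒ r4c1=1.
Step 10. [r2c3∈{1}] nothing but 1 survives at r2c3. So r2c3=1.

Answer: 3 1 4 2 / 2 4 1 3 / 4 2 3 1 / 1 3 2 4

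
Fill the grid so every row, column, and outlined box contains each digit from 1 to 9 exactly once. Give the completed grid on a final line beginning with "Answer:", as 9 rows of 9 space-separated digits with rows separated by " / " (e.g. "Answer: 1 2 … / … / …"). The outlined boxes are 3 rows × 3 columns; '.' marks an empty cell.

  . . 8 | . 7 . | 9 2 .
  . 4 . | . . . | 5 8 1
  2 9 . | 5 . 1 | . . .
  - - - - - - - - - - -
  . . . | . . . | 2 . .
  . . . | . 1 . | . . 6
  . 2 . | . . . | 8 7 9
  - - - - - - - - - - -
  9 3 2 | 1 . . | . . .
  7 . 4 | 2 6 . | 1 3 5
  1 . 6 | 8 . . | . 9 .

Step 1. [r5c6∈{2,3,4,5,7,8,9}] row 5 places 2 nowhere but r5c6, so r5c6=2.
Step 2. [r4c6∈{3,4,5,6,7,8,9}] r4c6 is the only open cell in col 6 admitting 8. So r4c6=8.
Step 3. [r9c2∈{5}] nothing but 5 survives at r9c2. So r9c2=5.
Step 4. [r1c1∈{3,5,6}] across row 1, 5 lands solely at r1c1 ⇒ r1c1=5.
Step 5. [r4c8∈{1,4,5}] col 8 places 1 nowhere but r4c8, so r4c8=1.
Step 6. [r2c3∈{3,7}] across row 2, 7 lands solely at r2c3. So r2c3=7.
Step 7. [r3c3∈{3}] r3c3 has the single candidate 3, so r3c3=3.
Step 8. [r2c1∈{6}] only 6 remains possible at r2c1. So r2c1=6.
Step 9. [r5c7∈{3,4}] in col 7, 3 fits only at r5c7 ⇒ r5c7=3.
Step 10. [r4c9∈{4}] r4c9 is down to just 4 ⇒ r4c9=4.
Step 11. [r3c9∈{7}] only 7 remains possible at r3c9 ⇒ r3c9=7.
Step 12. [r4c1∈{3}] nothing but 3 survives at r4c1. So r4c1=3.
Step 13. [r6c1∈{4}] r6c1's peers cover all but 4 ⇒ r6c1=4.
Step 14. [r5c4∈{4,7,9}] r5c4 is the only open cell in row 5 admitting 4, so r5c4=4.
Step 15. [r1c6∈{3,4,6}] in row 1, 4 fits only at r1c6. So r1c6=4.
Step 16. [r6c6∈{3,5,6}] in col 6, 6 fits only at r6c6, so r6c6=6.
Step 17. [r6c4∈{3}] r6c4's peers cover all but 3. So r6c4=3.
Step 18. [r2c4∈{9}] nothing but 9 survives at r2c4 ⇒ r2c4=9.
Step 19. [r6c5∈{5}] only 5 remains possible at r6c5. So r6c5=5.
Step 20. [r7c5∈{4}] r7c5 has the single candidate 4, so r7c5=4.
Step 21. [r3c8∈{4,6}] r3c8 is the only open cell in col 8 admitting 4 ⇒ r3c8=4.
Step 22. [r9c5∈{3}] nothing but 3 survives at r9c5. So r9c5=3.
Step 23. [r5c2∈{7,8}] row 5 places 7 nowhere but r5c2, so r5c2=7.
Step 24. [r4c3∈{5,9}] 5 has one home in row 4: r4c3, so r4c3=5.
Step 25. [r9c6∈{7}] r9c6 has the single candidate 7, so r9c6=7.
Step 26. [r7c7∈{6,7}] row 7 places 7 nowhere but r7c7 ⇒ r7c7=7.
Step 27. [r7c8∈{6}] r7c8's peers cover all but 6. So r7c8=6.
Step 28. [r9c7∈{4}] nothing but 4 survives at r9c7, so r9c7=4.
Step 29. [r7c9∈{8}] only 8 remains possible at r7c9 ⇒ r7c9=8.
Step 30. [r2c6∈{3}] nothing but 3 survives at r2c6, so r2c6=3.
Step 31. [r7c6∈{5}] r7c6's peers cover all but 5, so r7c6=5.
Step 32. [r9c9∈{2}] nothing but 2 survives at r9c9, so r9c9=2.
Step 33. [r4c2∈{6}] r4c2's peers cover all but 6, so r4c2=6.
Step 34. [r5c3∈{9}] r5c3's peers cover all but 9. So r5c3=9.
Step 35. [r5c1∈{8}] r5c1 is down to just 8. So r5c1=8.
Step 36. [r1c2∈{1}] only 1 remains possible at r1c2, so r1c2=1.
Step 37. [r8c6∈{9}] only 9 remains possible at r8c6. So r8c6=9.
Step 38. [r6c3∈{1}] r6c3's peers cover all but 1, so r6c3=1.
Step 39. [r5c8∈{5}] r5c8 is down to just 5, so r5c8=5.
Step 40. [r3c5∈{8}] r3c5 has the single candidate 8. So r3c5=8.
Step 41. [r8c2∈{8}] r8c2 is down to just 8. So r8c2=8.
Step 42. [r4c4∈{7}] r4c4 has the single candidate 7. So r4c4=7.
Step 43. [r3c7∈{6}] r3c7 is down to just 6, so r3c7=6.
Step 44. [r1c4∈{6}] r1c4 is down to just 6 ⇒ r1c4=6.
Step 45. [r1c9∈{3}] r1c9's peers cover all but 3 ⇒ r1c9=3.
Step 46. [r2c5∈{2}] only 2 remains possible at r2c5. So r2c5=2.
Step 47. [r4c5∈{9}] r4c5 has the single candidate 9 ⇒ r4c5=9.

Answer: 5 1 8 6 7 4 9 2 3 / 6 4 7 9 2 3 5 8 1 / 2 9 3 5 8 1 6 4 7 / 3 6 5 7 9 8 2 1 4 / 8 7 9 4 1 2 3 5 6 / 4 2 1 3 5 6 8 7 9 / 9 3 2 1 4 5 7 6 8 / 7 8 4 2 6 9 1 3 5 / 1 5 6 8 3 7 4 9 2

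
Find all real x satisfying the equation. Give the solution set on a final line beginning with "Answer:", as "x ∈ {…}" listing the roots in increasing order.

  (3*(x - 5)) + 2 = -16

Step 1. [(3*(x - 5)) + 2 = -16] +2 is outermost — subtract 2 both sides, so sub: 3*(x - 5) = -18.
Step 2. [3*(x - 5) = -18] 3·(inner) — divide through by 3. So div: x - 5 = -6.
Step 3. [x - 5 = -6] the outer -5 inverts by adding 5 ⇒ sub: x = -1.

Answer: x ∈ {-1}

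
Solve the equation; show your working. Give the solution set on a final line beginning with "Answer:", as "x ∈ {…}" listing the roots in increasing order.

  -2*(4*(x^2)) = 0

Step 1. [-2*(4*(x^2)) = 0] -2·(inner) — divide through by -2 ⇒ div: 4*(x^2) = 0.
Step 2. [4*(x^2) = 0] divide by the outer 4 ⇒ div: x^2 = 0.
Step 3. [x^2 = 0] LHS squared, RHS 0 ≥ 0: apply √ (±) ⇒ sqrt: x = 0.

Answer: x ∈ {0}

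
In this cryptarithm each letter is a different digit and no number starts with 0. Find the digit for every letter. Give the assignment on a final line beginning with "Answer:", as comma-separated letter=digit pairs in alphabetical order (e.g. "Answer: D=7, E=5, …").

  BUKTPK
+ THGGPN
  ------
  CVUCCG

Step 1. [col 1: K + N ≡ G (mod 10)] N=9 is one option consistent with column 1 (K + N ≡ G (mod 10), carry-in 0) — take it ⇒ N=9.
Step 2. [col 1: K + N ≡ G (mod 10)] K=6 is one option consistent with column 1 (K + N ≡ G (mod 10), carry-in 0) — take it. So K=6.
Step 3. [col 1: K + N ≡ G (mod 10)] column 1 reads K+N+carry(0)=G with K=6, N=9; with digits 6,9 already taken and all letters distinct, the only value for G is 5 ⇒ G=5.
Step 4. [col 2: P + P ≡ C (mod 10)] column 2 (P + P ≡ C (mod 10), carry-in 1) doesn't pin C yet; pick C=7 and continue. So C=7.
Step 5. [col 2: P + P ≡ C (mod 10)] column 2 (P + P ≡ C (mod 10), carry-in 1) doesn't pin P yet; pick P=3 and continue, so P=3.
Step 6. [col 3: T + G ≡ C (mod 10)] column 3 reads T+G+carry(0)=C with G=5, C=7; with digits 3,5,6,7,9 already taken and all letters distinct, the only value for T is 2 ⇒ T=2.
Step 7. [col 4: K + G ≡ U (mod 10)] column 4: given K=6, G=5, carry-in 0, and digits 2,3,5,6,7,9 already taken and all letters distinct, K+G≡U (mod 10) forces U=1 ⇒ U=1.
Step 8. [col 5: U + H ≡ V (mod 10)] from column 5 (U=1, carry-in 1, digits 1,2,3,5,6,7,9 already taken and all letters distinct): V must equal 0. So V=0.
Step 9. [col 5: U + H ≡ V (mod 10)] column 5 reads U+H+carry(1)=V with U=1, V=0; with digits 0,1,2,3,5,6,7,9 already taken and all letters distinct, the only value for H is 8. So H=8.
Step 10. [col 6: B + T ≡ C (mod 10)] from column 6 (T=2, C=7, carry-in 1, digits 0,1,2,3,5,6,7,8,9 already taken and all letters distinct): B must equal 4. So B=4.

Answer: B=4, C=7, G=5, H=8, K=6, N=9, P=3, T=2, U=1, V=0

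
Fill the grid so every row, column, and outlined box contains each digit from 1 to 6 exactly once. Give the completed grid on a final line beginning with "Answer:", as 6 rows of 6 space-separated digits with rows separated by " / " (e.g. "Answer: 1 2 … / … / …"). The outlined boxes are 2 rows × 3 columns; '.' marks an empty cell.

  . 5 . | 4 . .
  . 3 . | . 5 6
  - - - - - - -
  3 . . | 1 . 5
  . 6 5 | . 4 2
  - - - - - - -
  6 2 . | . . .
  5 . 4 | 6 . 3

Step 1. [r5c5∈{1}] nothing but 1 survives at r5c5. So r5c5=1.
Step 2. [r2c4∈{2}] r2c4's peers cover all but 2, so r2c4=2.
Step 3. [r2c3∈{1}] only 1 remains possible at r2c3 ⇒ r2c3=1.
Step 4. [r1c3∈{2,6}] row 1 places 6 nowhere but r1c3, so r1c3=6.
Step 5. [r5c6∈{4}] only 4 remains possible at r5c6 ⇒ r5c6=4.
Step 6. [r1c5∈{3}] nothing but 3 survives at r1c5, so r1c5=3.
Step 7. [r4c4∈{3}] nothing but 3 survives at r4c4. So r4c4=3.
Step 8. [r1c1∈{2}] r1c1 is down to just 2, so r1c1=2.
Step 9. [r5c4∈{5}] nothing but 5 survives at r5c4 ⇒ r5c4=5.
Step 10. [r4c1∈{1}] nothing but 1 survives at r4c1, so r4c1=1.
Step 11. [r3c2∈{4}] only 4 remains possible at r3c2 ⇒ r3c2=4.
Step 12. [r5c3∈{3}] nothing but 3 survives at r5c3. So r5c3=3.
Step 13. [r2c1∈{4}] r2c1's peers cover all but 4, so r2c1=4.
Step 14. [r3c5∈{6}] only 6 remains possible at r3c5, so r3c5=6.
Step 15. [r3c3∈{2}] nothing but 2 survives at r3c3. So r3c3=2.
Step 16. [r6c5∈{2}] r6c5 is down to just 2. So r6c5=2.
Step 17. [r1c6∈{1}] r1c6 has the single candidate 1. So r1c6=1.
Step 18. [r6c2∈{1}] only 1 remains possible at r6c2 ⇒ r6c2=1.

Answer: 2 5 6 4 3 1 / 4 3 1 2 5 6 / 3 4 2 1 6 5 / 1 6 5 3 4 2 / 6 2 3 5 1 4 / 5 1 4 6 2 3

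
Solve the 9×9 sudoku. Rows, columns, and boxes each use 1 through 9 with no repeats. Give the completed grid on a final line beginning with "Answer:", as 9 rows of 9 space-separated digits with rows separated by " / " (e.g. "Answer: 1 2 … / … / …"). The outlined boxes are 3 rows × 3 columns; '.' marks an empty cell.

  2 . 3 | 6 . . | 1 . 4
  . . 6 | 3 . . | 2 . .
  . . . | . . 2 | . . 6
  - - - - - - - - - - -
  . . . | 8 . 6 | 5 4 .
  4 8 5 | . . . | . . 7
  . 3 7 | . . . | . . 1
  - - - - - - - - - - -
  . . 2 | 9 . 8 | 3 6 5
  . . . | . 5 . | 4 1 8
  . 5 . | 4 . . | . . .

Step 1. [r2c9∈{9}] r2c9 has the single candidate 9 ⇒ r2c9=9.
Step 2. [r4c5∈{1,2,3,7,9}] row 4 places 7 nowhere but r4c5, so r4c5=7.
Step 3. [r7c5∈{1}] only 1 remains possible at r7c5, so r7c5=1.
Step 4. [r7c1∈{7}] r7c1 is down to just 7 ⇒ r7c1=7.
Step 5. [r3c3∈{1,4,8,9}] across col 3, 4 lands solely at r3c3. So r3c3=4.
Step 6. [r8c3∈{9}] r8c3 has the single candidate 9. So r8c3=9.
Step 7. [r8c4∈{2,7}] 2 has one home in row 8: r8c4, so r8c4=2.
Step 8. [r3c4∈{1,5,7}] r3c4 is the only open cell in col 4 admitting 7 ⇒ r3c4=7.
Step 9. [r3c7∈{8}] r3c7 has the single candidate 8, so r3c7=8.
Step 10. [r3c5∈{9}] r3c5 is down to just 9 ⇒ r3c5=9.
Step 11. [r2c6∈{1,4,5}] in box 2, 1 fits only at r2c6, so r2c6=1.
Step 12. [r6c1∈{6,9}] 6 has one home in box 4: r6c1 ⇒ r6c1=6.
Step 13. [r6c7∈{9}] r6c7 has the single candidate 9 ⇒ r6c7=9.
Step 14. [r4c2∈{1,2,9}] 2 has one home in col 2: r4c2 ⇒ r4c2=2.
Step 15. [r2c1∈{5,8}] across box 1, 8 lands solely at r2c1 ⇒ r2c1=8.
Step 16. [r2c8∈{5,7}] in row 2, 5 fits only at r2c8. So r2c8=5.
Step 17. [r9c8∈{2,7,9}] r9c8 is the only open cell in row 9 admitting 9. So r9c8=9.
Step 18. [r8c1∈{3}] only 3 remains possible at r8c1 ⇒ r8c1=3.
Step 19. [r9c1∈{1}] r9c1 is down to just 1 ⇒ r9c1=1.
Step 20. [r6c6∈{4,5}] across col 6, 4 lands solely at r6c6, so r6c6=4.
Step 21. [r6c5∈{2}] r6c5 has the single candidate 2 ⇒ r6c5=2.
Step 22. [r5c5∈{3}] only 3 remains possible at r5c5. So r5c5=3.
Step 23. [r9c6∈{3,7}] in row 9, 3 fits only at r9c6. So r9c6=3.
Step 24. [r1c8∈{7}] r1c8 is down to just 7 ⇒ r1c8=7.
Step 25. [r9c3∈{8}] r9c3 has the single candidate 8, so r9c3=8.
Step 26. [r5c8∈{2}] nothing but 2 survives at r5c8. So r5c8=2.
Step 27. [r2c2∈{7}] r2c2 has the single candidate 7. So r2c2=7.
Step 28. [r4c3∈{1}] r4c3's peers cover all but 1, so r4c3=1.
Step 29. [r5c6∈{9}] nothing but 9 survives at r5c6 ⇒ r5c6=9.
Step 30. [r1c5∈{8}] r1c5 is down to just 8, so r1c5=8.
Step 31. [r9c7∈{7}] nothing but 7 survives at r9c7, so r9c7=7.
Step 32. [r4c1∈{9}] nothing but 9 survives at r4c1 ⇒ r4c1=9.
Step 33. [r5c7∈{6}] r5c7 has the single candidate 6, so r5c7=6.
Step 34. [r1c6∈{5}] r1c6 has the single candidate 5, so r1c6=5.
Step 35. [r7c2∈{4}] r7c2's peers cover all but 4 ⇒ r7c2=4.
Step 36. [r6c8∈{8}] only 8 remains possible at r6c8 ⇒ r6c8=8.
Step 37. [r9c5∈{6}] r9c5's peers cover all but 6. So r9c5=6.
Step 38. [r3c8∈{3}] r3c8's peers cover all but 3. So r3c8=3.
Step 39. [r4c9∈{3}] r4c9 has the single candidate 3 ⇒ r4c9=3.
Step 40. [r2c5∈{4}] only 4 remains possible at r2c5, so r2c5=4.
Step 41. [r3c1∈{5}] r3c1's peers cover all but 5. So r3c1=5.
Step 42. [r1c2∈{9}] r1c2 is down to just 9. So r1c2=9.
Step 43. [r8c2∈{6}] r8c2's peers cover all but 6 ⇒ r8c2=6.
Step 44. [r8c6∈{7}] r8c6's peers cover all but 7, so r8c6=7.
Step 45. [r3c2∈{1}] r3c2 is down to just 1, so r3c2=1.
Step 46. [r5c4∈{1}] r5c4 is down to just 1, so r5c4=1.
Step 47. [r6c4∈{5}] r6c4 has the single candidate 5 ⇒ r6c4=5.
Step 48. [r9c9∈{2}] r9c9 has the single candidate 2. So r9c9=2.

Answer: 2 9 3 6 8 5 1 7 4 / 8 7 6 3 4 1 2 5 9 / 5 1 4 7 9 2 8 3 6 / 9 2 1 8 7 6 5 4 3 / 4 8 5 1 3 9 6 2 7 / 6 3 7 5 2 4 9 8 1 / 7 4 2 9 1 8 3 6 5 / 3 6 9 2 5 7 4 1 8 / 1 5 8 4 6 3 7 9 2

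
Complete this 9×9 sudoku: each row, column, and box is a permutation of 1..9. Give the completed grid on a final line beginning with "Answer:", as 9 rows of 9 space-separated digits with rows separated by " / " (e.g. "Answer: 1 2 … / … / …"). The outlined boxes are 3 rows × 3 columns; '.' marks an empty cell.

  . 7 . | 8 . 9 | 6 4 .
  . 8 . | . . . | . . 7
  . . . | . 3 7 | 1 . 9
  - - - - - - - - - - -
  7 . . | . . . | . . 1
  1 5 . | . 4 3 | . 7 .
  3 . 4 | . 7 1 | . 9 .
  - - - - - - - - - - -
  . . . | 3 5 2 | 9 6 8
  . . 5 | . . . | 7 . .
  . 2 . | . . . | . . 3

Step 1. [r6c2∈{6}] r6c2 is down to just 6. So r6c2=6.
Step 2. [r8c9∈{2,4}] across col 9, 4 lands solely at r8c9 ⇒ r8c9=4.
Step 3. [r4c2∈{9}] only 9 remains possible at r4c2. So r4c2=9.
Step 4. [r6c7∈{2,5,8}] row 6 places 8 nowhere but r6c7 ⇒ r6c7=8.
Step 5. [r5c7∈{2}] r5c7 is down to just 2 ⇒ r5c7=2.
Step 6. [r1c9∈{2,5}] 2 has one home in col 9: r1c9. So r1c9=2.
Step 7. [r6c4∈{2,5}] across row 6, 2 lands solely at r6c4 ⇒ r6c4=2.
Step 8. [r9c4∈{1,4,6,7,9}] col 4 places 7 nowhere but r9c4 ⇒ r9c4=7.
Step 9. [r1c5∈{1}] only 1 remains possible at r1c5. So r1c5=1.
Step 10. [r2c3∈{1,2,3,6,9}] in row 2, 1 fits only at r2c3 ⇒ r2c3=1.
Step 11. [r2c1∈{2,4,5,6,9}] in row 2, 9 fits only at r2c1 ⇒ r2c1=9.
Step 12. [r8c4∈{1,6,9}] 1 has one home in col 4: r8c4. So r8c4=1.
Step 13. [r9c6∈{4,6,8}] in box 8, 4 fits only at r9c6 ⇒ r9c6=4.
Step 14. [r3c1∈{2,4,5,6}] across col 1, 2 lands solely at r3c1. So r3c1=2.
Step 15. [r9c7∈{5}] r9c7 is down to just 5, so r9c7=5.
Step 16. [r9c3∈{6,8,9}] in col 3, 9 fits only at r9c3, so r9c3=9.
Step 17. [r2c4∈{4,5,6}] in row 2, 4 fits only at r2c4, so r2c4=4.
Step 18. [r8c5∈{6,8,9}] r8c5 is the only open cell in row 8 admitting 9, so r8c5=9.
Step 19. [r2c7∈{3}] only 3 remains possible at r2c7, so r2c7=3.
Step 20. [r2c8∈{5}] r2c8 is down to just 5. So r2c8=5.
Step 21. [r2c6∈{6}] r2c6's peers cover all but 6, so r2c6=6.
Step 22. [r8c6∈{8}] r8c6 has the single candidate 8. So r8c6=8.
Step 23. [r4c5∈{6,8}] 8 has one home in col 5: r4c5 ⇒ r4c5=8.
Step 24. [r4c4∈{5,6}] in row 4, 6 fits only at r4c4 ⇒ r4c4=6.
Step 25. [r7c1∈{4}] only 4 remains possible at r7c1 ⇒ r7c1=4.
Step 26. [r9c1∈{6,8}] in row 9, 8 fits only at r9c1, so r9c1=8.
Step 27. [r3c2∈{4}] nothing but 4 survives at r3c2. So r3c2=4.
Step 28. [r9c5∈{6}] r9c5 is down to just 6 ⇒ r9c5=6.
Step 29. [r5c4∈{9}] r5c4 has the single candidate 9, so r5c4=9.
Step 30. [r1c3∈{3}] nothing but 3 survives at r1c3 ⇒ r1c3=3.
Step 31. [r4c3∈{2}] only 2 remains possible at r4c3. So r4c3=2.
Step 32. [r9c8∈{1}] r9c8 has the single candidate 1, so r9c8=1.
Step 33. [r6c9∈{5}] nothing but 5 survives at r6c9. So r6c9=5.
Step 34. [r5c9∈{6}] r5c9's peers cover all but 6, so r5c9=6.
Step 35. [r8c8∈{2}] r8c8 has the single candidate 2. So r8c8=2.
Step 36. [r7c2∈{1}] r7c2's peers cover all but 1, so r7c2=1.
Step 37. [r8c2∈{3}] r8c2 is down to just 3, so r8c2=3.
Step 38. [r2c5∈{2}] only 2 remains possible at r2c5, so r2c5=2.
Step 39. [r8c1∈{6}] r8c1's peers cover all but 6 ⇒ r8c1=6.
Step 40. [r1c1∈{5}] r1c1's peers cover all but 5. So r1c1=5.
Step 41. [r3c8∈{8}] nothing but 8 survives at r3c8 ⇒ r3c8=8.
Step 42. [r4c6∈{5}] nothing but 5 survives at r4c6 ⇒ r4c6=5.
Step 43. [r3c3∈{6}] r3c3 has the single candidate 6. So r3c3=6.
Step 44. [r5c3∈{8}] only 8 remains possible at r5c3 ⇒ r5c3=8.
Step 45. [r7c3∈{7}] only 7 remains possible at r7c3. So r7c3=7.
Step 46. [r4c8∈{3}] r4c8 has the single candidate 3. So r4c8=3.
Step 47. [r3c4∈{5}] r3c4's peers cover all but 5, so r3c4=5.
Step 48. [r4c7∈{4}] r4c7 is down to just 4 ⇒ r4c7=4.

Answer: 5 7 3 8 1 9 6 4 2 / 9 8 1 4 2 6 3 5 7 / 2 4 6 5 3 7 1 8 9 / 7 9 2 6 8 5 4 3 1 / 1 5 8 9 4 3 2 7 6 / 3 6 4 2 7 1 8 9 5 / 4 1 7 3 5 2 9 6 8 / 6 3 5 1 9 8 7 2 4 / 8 2 9 7 6 4 5 1 3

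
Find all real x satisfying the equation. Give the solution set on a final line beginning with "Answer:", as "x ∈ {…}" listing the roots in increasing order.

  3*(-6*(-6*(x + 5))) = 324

Step 1. [3*(-6*(-6*(x + 5))) = 324] divide by the outer 3, so div: -6*(-6*(x + 5)) = 108.
Step 2. [-6*(-6*(x + 5)) = 108] LHS = -6·(…); ÷-6 both sides, so div: -6*(x + 5) = -18.
Step 3. [-6*(x + 5) = -18] LHS = -6·(…); ÷-6 both sides, so div: x + 5 = 3.
Step 4. [x + 5 = 3] subtract 5: x sits inside (… + 5), so sub: x = -2.

Answer: x ∈ {-2}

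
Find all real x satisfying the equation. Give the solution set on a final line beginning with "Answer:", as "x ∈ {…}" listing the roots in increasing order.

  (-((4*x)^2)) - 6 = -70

Step 1. [(-((4*x)^2)) - 6 = -70] peel the -6: add 6 from each side, so sub: -((4*x)^2) = -64.
Step 2. [-((4*x)^2) = -64] leading − — multiply by −1 ⇒ neg: (4*x)^2 = 64.
Step 3. [(4*x)^2 = 64] 64 ≥ 0, LHS is (·)² — take ±√. So sqrt: 4*x = 8 or -8.
Step 4. [4*x = 8 or -8] LHS = 4·(…); ÷4 both sides ⇒ div: x = 2 or -2.

Answer: x ∈ {-2, 2}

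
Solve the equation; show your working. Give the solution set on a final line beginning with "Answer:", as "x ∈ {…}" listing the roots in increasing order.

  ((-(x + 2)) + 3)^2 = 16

Step 1. [((-(x + 2)) + 3)^2 = 16] 16 ≥ 0, LHS is (·)² — take ±√. So sqrt: (-(x + 2)) + 3 = 4 or -4.
Step 2. [(-(x + 2)) + 3 = 4 or -4] the outer +3 inverts by subtracting 3, so sub: -(x + 2) = 1 or -7.
Step 3. [-(x + 2) = 1 or -7] LHS negated; negate both sides. So neg: x + 2 = -1 or 7.
Step 4. [x + 2 = -1 or 7] subtract 2: x sits inside (… + 2). So sub: x = -3 or 5.

Answer: x ∈ {-3, 5}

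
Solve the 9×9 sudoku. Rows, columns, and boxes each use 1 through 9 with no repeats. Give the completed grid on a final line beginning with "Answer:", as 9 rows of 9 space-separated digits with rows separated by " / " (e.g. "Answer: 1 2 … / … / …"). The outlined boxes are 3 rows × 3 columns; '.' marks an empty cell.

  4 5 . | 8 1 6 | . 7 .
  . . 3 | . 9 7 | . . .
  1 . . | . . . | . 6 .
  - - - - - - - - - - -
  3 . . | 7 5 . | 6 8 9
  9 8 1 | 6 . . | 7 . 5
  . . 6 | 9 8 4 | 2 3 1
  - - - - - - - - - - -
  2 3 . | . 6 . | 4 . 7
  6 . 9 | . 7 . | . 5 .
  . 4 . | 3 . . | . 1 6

Step 1. [r8c9∈{2,3,8}] across box 9, 2 lands solely at r8c9 ⇒ r8c9=2.
Step 2. [r3c5∈{2,3,4}] across col 5, 4 lands solely at r3c5, so r3c5=4.
Step 3. [r3c6∈{2,3,5}] across box 2, 3 lands solely at r3c6. So r3c6=3.
Step 4. [r4c2∈{2}] r4c2 has the single candidate 2 ⇒ r4c2=2.
Step 5. [r2c1∈{8}] nothing but 8 survives at r2c1. So r2c1=8.
Step 6. [r1c7∈{3,9}] in row 1, 9 fits only at r1c7 ⇒ r1c7=9.
Step 7. [r9c7∈{8}] r9c7 is down to just 8. So r9c7=8.
Step 8. [r9c6∈{2,5,9}] row 9 places 9 nowhere but r9c6. So r9c6=9.
Step 9. [r7c6∈{1,5,8}] 5 has one home in col 6: r7c6 ⇒ r7c6=5.
Step 10. [r3c7∈{5}] r3c7 has the single candidate 5 ⇒ r3c7=5.
Step 11. [r3c4∈{2}] only 2 remains possible at r3c4, so r3c4=2.
Step 12. [r3c3∈{7}] r3c3 is down to just 7 ⇒ r3c3=7.
Step 13. [r7c4∈{1}] r7c4's peers cover all but 1 ⇒ r7c4=1.
Step 14. [r9c1∈{5,7}] in row 9, 7 fits only at r9c1 ⇒ r9c1=7.
Step 15. [r9c5∈{2}] only 2 remains possible at r9c5, so r9c5=2.
Step 16. [r2c8∈{2,4}] row 2 places 2 nowhere but r2c8, so r2c8=2.
Step 17. [r8c7∈{3}] r8c7 is down to just 3, so r8c7=3.
Step 18. [r2c7∈{1}] r2c7 is down to just 1. So r2c7=1.
Step 19. [r2c9∈{4}] r2c9 is down to just 4. So r2c9=4.
Step 20. [r4c6∈{1}] r4c6 has the single candidate 1, so r4c6=1.
Step 21. [r5c6∈{2}] r5c6 has the single candidate 2, so r5c6=2.
Step 22. [r3c9∈{8}] nothing but 8 survives at r3c9 ⇒ r3c9=8.
Step 23. [r8c2∈{1}] r8c2's peers cover all but 1, so r8c2=1.
Step 24. [r5c5∈{3}] r5c5's peers cover all but 3 ⇒ r5c5=3.
Step 25. [r8c4∈{4}] r8c4's peers cover all but 4. So r8c4=4.
Step 26. [r9c3∈{5}] r9c3's peers cover all but 5. So r9c3=5.
Step 27. [r4c3∈{4}] r4c3 is down to just 4. So r4c3=4.
Step 28. [r3c2∈{9}] nothing but 9 survives at r3c2 ⇒ r3c2=9.
Step 29. [r1c9∈{3}] nothing but 3 survives at r1c9. So r1c9=3.
Step 30. [r7c8∈{9}] r7c8 is down to just 9. So r7c8=9.
Step 31. [r2c4∈{5}] r2c4 is down to just 5. So r2c4=5.
Step 32. [r2c2∈{6}] only 6 remains possible at r2c2. So r2c2=6.
Step 33. [r6c1∈{5}] nothing but 5 survives at r6c1. So r6c1=5.
Step 34. [r6c2∈{7}] only 7 remains possible at r6c2. So r6c2=7.
Step 35. [r8c6∈{8}] nothing but 8 survives at r8c6, so r8c6=8.
Step 36. [r7c3∈{8}] only 8 remains possible at r7c3, so r7c3=8.
Step 37. [r5c8∈{4}] only 4 remains possible at r5c8 ⇒ r5c8=4.
Step 38. [r1c3∈{2}] only 2 remains possible at r1c3 ⇒ r1c3=2.

Answer: 4 5 2 8 1 6 9 7 3 / 8 6 3 5 9 7 1 2 4 / 1 9 7 2 4 3 5 6 8 / 3 2 4 7 5 1 6 8 9 / 9 8 1 6 3 2 7 4 5 / 5 7 6 9 8 4 2 3 1 / 2 3 8 1 6 5 4 9 7 / 6 1 9 4 7 8 3 5 2 / 7 4 5 3 2 9 8 1 6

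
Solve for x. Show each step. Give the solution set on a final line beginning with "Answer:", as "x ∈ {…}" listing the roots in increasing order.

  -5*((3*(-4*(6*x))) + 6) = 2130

Step 1. [-5*((3*(-4*(6*x))) + 6) = 2130] -5·(inner) — divide through by -5, so div: (3*(-4*(6*x))) + 6 = -426.
Step 2. [(3*(-4*(6*x))) + 6 = -426] 6 comes off first (subtract 6). So sub: 3*(-4*(6*x)) = -432.
Step 3. [3*(-4*(6*x)) = -432] 3 out front; divide by 3, so div: -4*(6*x) = -144.
Step 4. [-4*(6*x) = -144] divide by the outer -4, so div: 6*x = 36.
Step 5. [6*x = 36] leading coefficient 6: divide by 6 ⇒ div: x = 6.

Answer: x ∈ {6}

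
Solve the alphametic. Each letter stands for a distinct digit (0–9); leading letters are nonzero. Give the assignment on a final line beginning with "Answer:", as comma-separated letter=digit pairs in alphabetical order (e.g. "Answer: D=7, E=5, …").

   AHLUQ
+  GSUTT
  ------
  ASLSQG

Step 1. [col 1: Q + T ≡ G (mod 10)] column 1 (Q + T ≡ G (mod 10), carry-in 0) doesn't pin G yet; pick G=9 and continue. So G=9.
Step 2. [col 1: Q + T ≡ G (mod 10)] several values work for T in column 1 (Q + T ≡ G (mod 10), carry-in 0); try T=7, so T=7.
Step 3. [A] A is the leading digit of a 6-digit sum of two 5-digit numbers; the final carry is exactly 1. So A=1.
Step 4. [col 1: Q + T ≡ G (mod 10)] column 1: given T=7, G=9, carry-in 0, and digits 1,7,9 already taken and all letters distinct, Q+T≡G (mod 10) forces Q=2 ⇒ Q=2.
Step 5. [col 2: U + T ≡ Q (mod 10)] column 2 reads U+T+carry(0)=Q with T=7, Q=2; with digits 1,2,7,9 already taken and all letters distinct, the only value for U is 5. So U=5.
Step 6. [col 3: L + U ≡ S (mod 10)] no forcing yet in column 3 (carry-in 1); L=4 is free and consistent — try it ⇒ L=4.
Step 7. [col 3: L + U ≡ S (mod 10)] in column 3 we have L+U≡S with carry-in 1; given L=4, U=5 and digits 1,2,4,5,7,9 already taken and all letters distinct, that pins S to 0 ⇒ S=0.
Step 8. [col 4: H + S ≡ L (mod 10)] column 4 reads H+S+carry(1)=L with S=0, L=4; with digits 0,1,2,4,5,7,9 already taken and all letters distinct, the only value for H is 3. So H=3.

Answer: A=1, G=9, H=3, L=4, Q=2, S=0, T=7, U=5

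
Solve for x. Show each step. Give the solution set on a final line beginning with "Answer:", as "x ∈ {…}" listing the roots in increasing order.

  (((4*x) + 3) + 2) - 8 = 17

Step 1. [(((4*x) + 3) + 2) - 8 = 17] add 8: x sits inside (… - 8) ⇒ sub: ((4*x) + 3) + 2 = 25.
Step 2. [((4*x) + 3) + 2 = 25] +2 is outermost — subtract 2 both sides ⇒ sub: (4*x) + 3 = 23.
Step 3. [(4*x) + 3 = 23] subtract 3: x sits inside (… + 3), so sub: 4*x = 20.
Step 4. [4*x = 20] 4 out front; divide by 4 ⇒ div: x = 5.

Answer: x ∈ {5}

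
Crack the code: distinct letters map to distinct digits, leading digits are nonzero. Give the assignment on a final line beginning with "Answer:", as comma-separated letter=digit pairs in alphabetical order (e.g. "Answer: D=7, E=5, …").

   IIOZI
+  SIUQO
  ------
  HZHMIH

Step 1. [col 1: I + O ≡ H (mod 10)] several values work for O in column 1 (I + O ≡ H (mod 10), carry-in 0); try O=6. So O=6.
Step 2. [col 1: I + O ≡ H (mod 10)] several values work for I in column 1 (I + O ≡ H (mod 10), carry-in 0); try I=5. So I=5.
Step 3. [col 1: I + O ≡ H (mod 10)] column 1 reads I+O+carry(0)=H with I=5, O=6; with digits 5,6 already taken and all letters distinct, the only value for H is 1 ⇒ H=1.
Step 4. [col 2: Z + Q ≡ I (mod 10)] no forcing yet in column 2 (carry-in 1); Q=0 is free and consistent — try it ⇒ Q=0.
Step 5. [col 2: Z + Q ≡ I (mod 10)] column 2 reads Z+Q+carry(1)=I with Q=0, I=5; with digits 0,1,5,6 already taken and all letters distinct, the only value for Z is 4 ⇒ Z=4.
Step 6. [col 3: O + U ≡ M (mod 10)] column 3 (O + U ≡ M (mod 10), carry-in 0) doesn't pin U yet; pick U=7 and continue ⇒ U=7.
Step 7. [col 3: O + U ≡ M (mod 10)] column 3 reads O+U+carry(0)=M with O=6, U=7; with digits 0,1,4,5,6,7 already taken and all letters distinct, the only value for M is 3, so M=3.
Step 8. [col 5: I + S ≡ Z (mod 10)] column 5: given I=5, Z=4, carry-in 1, and digits 0,1,3,4,5,6,7 already taken and all letters distinct, I+S≡Z (mod 10) forces S=8. So S=8.

Answer: H=1, I=5, M=3, O=6, Q=0, S=8, U=7, Z=4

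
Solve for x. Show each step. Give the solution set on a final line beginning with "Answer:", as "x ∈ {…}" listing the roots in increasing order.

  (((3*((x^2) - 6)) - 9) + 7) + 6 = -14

Step 1. [(((3*((x^2) - 6)) - 9) + 7) + 6 = -14] 6 comes off first (subtract 6), so sub: ((3*((x^2) - 6)) - 9) + 7 = -20.
Step 2. [((3*((x^2) - 6)) - 9) + 7 = -20] subtract 7: x sits inside (… + 7), so sub: (3*((x^2) - 6)) - 9 = -27.
Step 3. [(3*((x^2) - 6)) - 9 = -27] 3 divides every term; factor it out, so factor: ((x^2) - 6) - 3 = -9.
Step 4. [((x^2) - 6) - 3 = -9] the outer -3 inverts by adding 3, so sub: (x^2) - 6 = -6.
Step 5. [(x^2) - 6 = -6] -6 is outermost — add 6 both sides. So sub: x^2 = 0.
Step 6. [x^2 = 0] LHS squared, RHS 0 ≥ 0: apply √ (±), so sqrt: x = 0.

Answer: x ∈ {0}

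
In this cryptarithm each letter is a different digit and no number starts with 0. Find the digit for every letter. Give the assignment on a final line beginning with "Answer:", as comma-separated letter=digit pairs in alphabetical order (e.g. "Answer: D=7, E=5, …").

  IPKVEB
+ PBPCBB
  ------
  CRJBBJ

Step 1. [col 1: B + B ≡ J (mod 10)] no forcing yet in column 1 (carry-in 0); B=7 is free and consistent — try it. So B=7.
Step 2. [col 1: B + B ≡ J (mod 10)] in column 1 we have B+B≡J with carry-in 0; given B=7 and digits 7 already taken and all letters distinct, that pins J to 4. So J=4.
Step 3. [col 2: E + B ≡ B (mod 10)] column 2: given B=7, carry-in 1, and digits 4,7 already taken and all letters distinct, E+B≡B (mod 10) forces E=9, so E=9.
Step 4. [col 3: V + C ≡ B (mod 10)] column 3 (V + C ≡ B (mod 10), carry-in 1) doesn't pin C yet; pick C=6 and continue, so C=6.
Step 5. [col 3: V + C ≡ B (mod 10)] column 3: given C=6, B=7, carry-in 1, and digits 4,6,7,9 already taken and all letters distinct, V+C≡B (mod 10) forces V=0, so V=0.
Step 6. [col 4: K + P ≡ J (mod 10)] column 4 (K + P ≡ J (mod 10), carry-in 0) doesn't pin K yet; pick K=3 and continue ⇒ K=3.
Step 7. [col 4: K + P ≡ J (mod 10)] from column 4 (K=3, J=4, carry-in 0, digits 0,3,4,6,7,9 already taken and all letters distinct): P must equal 1 ⇒ P=1.
Step 8. [col 5: P + B ≡ R (mod 10)] from column 5 (P=1, B=7, carry-in 0, digits 0,1,3,4,6,7,9 already taken and all letters distinct): R must equal 8. So R=8.
Step 9. [col 6: I + P ≡ C (mod 10)] from column 6 (P=1, C=6, carry-in 0, digits 0,1,3,4,6,7,8,9 already taken and all letters distinct): I must equal 5 ⇒ I=5.

Answer: B=7, C=6, E=9, I=5, J=4, K=3, P=1, R=8, V=0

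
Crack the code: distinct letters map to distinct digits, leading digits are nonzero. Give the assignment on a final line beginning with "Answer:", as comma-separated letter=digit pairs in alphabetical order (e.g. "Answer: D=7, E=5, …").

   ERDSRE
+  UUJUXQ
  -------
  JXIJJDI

Step 1. [col 1: E + Q ≡ I (mod 10)] no forcing yet in column 1 (carry-in 0); Q=2 is free and consistent — try it, so Q=2.
Step 2. [J] the sum has 7 digits but both addends have 6; that extra leading digit J is the final carry, namely 1 ⇒ J=1.
Step 3. [col 1: E + Q ≡ I (mod 10)] E=8 is one option consistent with column 1 (E + Q ≡ I (mod 10), carry-in 0) — take it. So E=8.
Step 4. [col 1: E + Q ≡ I (mod 10)] column 1 reads E+Q+carry(0)=I with E=8, Q=2; with digits 1,2,8 already taken and all letters distinct, the only value for I is 0 ⇒ I=0.
Step 5. [col 2: R + X ≡ D (mod 10)] no forcing yet in column 2 (carry-in 1); R=5 is free and consistent — try it, so R=5.
Step 6. [col 2: R + X ≡ D (mod 10)] D=9 is one option consistent with column 2 (R + X ≡ D (mod 10), carry-in 1) — take it ⇒ D=9.
Step 7. [col 2: R + X ≡ D (mod 10)] column 2 reads R+X+carry(1)=D with R=5, D=9; with digits 0,1,2,5,8,9 already taken and all letters distinct, the only value for X is 3 ⇒ X=3.
Step 8. [col 3: S + U ≡ J (mod 10)] several values work for S in column 3 (S + U ≡ J (mod 10), carry-in 0); try S=7, so S=7.
Step 9. [col 3: S + U ≡ J (mod 10)] in column 3 we have S+U≡J with carry-in 0; given S=7, J=1 and digits 0,1,2,3,5,7,8,9 already taken and all letters distinct, that pins U to 4. So U=4.

Answer: D=9, E=8, I=0, J=1, Q=2, R=5, S=7, U=4, X=3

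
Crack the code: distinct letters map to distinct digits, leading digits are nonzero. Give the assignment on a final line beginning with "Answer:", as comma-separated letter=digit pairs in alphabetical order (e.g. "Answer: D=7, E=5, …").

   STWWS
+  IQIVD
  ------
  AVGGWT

Step 1. [col 1: S + D ≡ T (mod 10)] column 1 (S + D ≡ T (mod 10), carry-in 0) doesn't pin S yet; pick S=6 and continue ⇒ S=6.
Step 2. [A] adding two 5-digit numbers gives at most 5+1 digits, and here it does — A is that final carry and must be 1 ⇒ A=1.
Step 3. [col 1: S + D ≡ T (mod 10)] several values work for T in column 1 (S + D ≡ T (mod 10), carry-in 0); try T=8, so T=8.
Step 4. [col 1: S + D ≡ T (mod 10)] column 1 reads S+D+carry(0)=T with S=6, T=8; with digits 1,6,8 already taken and all letters distinct, the only value for D is 2. So D=2.
Step 5. [col 2: W + V ≡ W (mod 10)] in column 2 we have W+V≡W with carry-in 0; given nothing yet and digits 1,2,6,8 already taken and all letters distinct, that pins V to 0, so V=0.
Step 6. [col 2: W + V ≡ W (mod 10)] no forcing yet in column 2 (carry-in 0); W=4 is free and consistent — try it, so W=4.
Step 7. [col 3: W + I ≡ G (mod 10)] several values work for I in column 3 (W + I ≡ G (mod 10), carry-in 0); try I=3, so I=3.
Step 8. [col 3: W + I ≡ G (mod 10)] column 3: given W=4, I=3, carry-in 0, and digits 0,1,2,3,4,6,8 already taken and all letters distinct, W+I≡G (mod 10) forces G=7 ⇒ G=7.
Step 9. [col 4: T + Q ≡ G (mod 10)] column 4 reads T+Q+carry(0)=G with T=8, G=7; with digits 0,1,2,3,4,6,7,8 already taken and all letters distinct, the only value for Q is 9. So Q=9.

Answer: A=1, D=2, G=7, I=3, Q=9, S=6, T=8, V=0, W=4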